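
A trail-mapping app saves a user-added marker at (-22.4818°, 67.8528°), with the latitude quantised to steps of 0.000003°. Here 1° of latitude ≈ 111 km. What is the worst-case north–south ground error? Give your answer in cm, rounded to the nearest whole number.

With a 0.000003° grid the true value lies within half a step, ±0.000003°/2 = ±1.5e-06°, of the stored one.
Along the meridian that is 1.5e-06° × 111000 m/° = 0.1665 m.
That is 0.1665 m = 16.65 cm.

17 cm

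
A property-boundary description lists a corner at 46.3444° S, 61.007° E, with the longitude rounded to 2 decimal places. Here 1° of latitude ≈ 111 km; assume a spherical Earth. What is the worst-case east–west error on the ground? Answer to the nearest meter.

Rounding to 2 decimal places leaves the longitude within ±0.005° of the true value.
Parallels shrink by cos φ, so at 46.3444° a degree of longitude is 111000 × 0.6903 ≈ 76625.7 m.
So at most 0.005° × 76625.7 ≈ 383.129 m east–west.

383 meters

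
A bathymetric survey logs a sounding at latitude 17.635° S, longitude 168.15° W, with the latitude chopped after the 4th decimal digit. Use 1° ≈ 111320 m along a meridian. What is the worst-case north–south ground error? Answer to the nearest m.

11 m

Truncating at 4 decimal places can drop up to a full unit in the last place, so the latitude may be off by as much as 0.0001°.
So the N–S error is at most 0.0001 × 111320 = 11.132 m.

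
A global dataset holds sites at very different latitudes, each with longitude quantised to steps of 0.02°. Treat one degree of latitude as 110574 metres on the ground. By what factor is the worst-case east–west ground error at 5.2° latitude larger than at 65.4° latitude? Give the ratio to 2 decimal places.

2.39

With a 0.02° grid the true value lies within half a step, ±0.02°/2 = ±0.01°, of the stored one.
Error at 5.2° = 0.01° × 110574 × cos 5.2° ≈ 1105.7 × 0.9959 = 1101.2 m.
Error at 65.4° = 0.01° × 110574 × cos 65.4° ≈ 1105.7 × 0.4163 = 460.3 m.
Ratio: 1101.2 / 460.3 = cos 5.2° / cos 65.4° ≈ 2.3923.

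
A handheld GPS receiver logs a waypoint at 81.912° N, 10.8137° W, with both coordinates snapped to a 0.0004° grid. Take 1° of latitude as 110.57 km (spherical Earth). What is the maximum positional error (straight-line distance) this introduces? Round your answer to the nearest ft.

With a 0.0004° grid the true value lies within half a step, ±0.0004°/2 = ±0.0002°, of the stored one.
N–S: 0.0002° × 110570 m/° = 22.114 m.
E–W at 81.912°: 0.0002° × 110570 × cos 81.912° = 0.0002 × 110570 × 0.1407 ≈ 3.1113 m.
Combining orthogonally: (22.114² + 3.1113²)^½ ≈ 22.3318 m.
In feet: 22.3318 m ÷ 0.3048 ≈ 73.267 ft.

73 ft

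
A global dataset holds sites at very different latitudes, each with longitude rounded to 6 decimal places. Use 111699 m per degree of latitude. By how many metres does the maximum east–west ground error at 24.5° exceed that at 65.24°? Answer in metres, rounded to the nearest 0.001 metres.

Rounding to 6 decimal places leaves the longitude within ±5e-07° of the true value.
Error at 24.5° = 5e-07° × 111699 × cos 24.5° ≈ 0.055849 × 0.9100 = 0.050821 m.
At 65.24°: 5e-07° × 111699 × cos 65.24° = 5e-07 × 111699 × 0.4188 ≈ 0.023391 m.
Difference: 0.050821 − 0.023391 = 0.02743 m.

0.027 metres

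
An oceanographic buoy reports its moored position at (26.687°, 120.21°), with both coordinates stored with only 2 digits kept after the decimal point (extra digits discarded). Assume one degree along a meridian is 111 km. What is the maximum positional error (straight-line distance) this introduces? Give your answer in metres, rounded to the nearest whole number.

Truncating at 2 decimal places can drop up to a full unit in the last place, so each coordinate may be off by as much as 0.01°.
North–south component: 0.01° × 111000 = 1110 m.
E–W at 26.687°: 0.01° × 111000 × cos 26.687° = 0.01 × 111000 × 0.8935 ≈ 991.755 m.
Worst case both components are at the extreme and orthogonal: √(1110² + 991.755²) ≈ 1488.52 m.

1489 metres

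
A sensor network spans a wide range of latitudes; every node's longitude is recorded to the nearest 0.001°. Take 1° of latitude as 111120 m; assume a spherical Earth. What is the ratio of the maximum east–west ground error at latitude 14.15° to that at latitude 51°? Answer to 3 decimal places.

Rounding to 3 decimal places leaves the longitude within ±0.0005° of the true value.
At 14.15°: 0.0005° × 111120 × cos 14.15° = 0.0005 × 111120 × 0.9697 ≈ 53.874 m.
Error at 51° = 0.0005° × 111120 × cos 51° ≈ 55.56 × 0.6293 = 34.965 m.
Ratio: 53.874 / 34.965 = cos 14.15° / cos 51° ≈ 1.5408.

1.541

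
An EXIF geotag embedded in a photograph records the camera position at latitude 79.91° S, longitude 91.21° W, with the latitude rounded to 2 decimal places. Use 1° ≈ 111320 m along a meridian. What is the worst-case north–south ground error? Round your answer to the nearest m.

557 m

Rounding to 2 decimal places leaves the latitude within ±0.005° of the true value.
Along the meridian that is 0.005° × 111320 m/° = 556.6 m.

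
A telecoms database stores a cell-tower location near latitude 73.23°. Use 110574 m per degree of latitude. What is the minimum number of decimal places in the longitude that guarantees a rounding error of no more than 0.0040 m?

7 decimal places

At 73.23° one degree of longitude covers 110574 × cos 73.23° ≈ 110574 × 0.2885 ≈ 31904 m.
Rounding to N decimal places gives at most 0.5 × 10⁻ᴺ degrees of error, i.e. 0.5 × 10⁻ᴺ × 31904 m.
Setting 15952 × 10⁻ᴺ ≤ 0.0040 gives 10ᴺ ≥ 3.988e+06, i.e. N ≥ 6.60.
So 7 decimal places suffice (0.0016 m); 6 would allow up to 0.016 m.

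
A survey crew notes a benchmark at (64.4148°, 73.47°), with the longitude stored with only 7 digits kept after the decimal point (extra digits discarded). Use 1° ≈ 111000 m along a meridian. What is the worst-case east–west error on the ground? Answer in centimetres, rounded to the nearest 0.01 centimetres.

0.48 centimetres

Truncating at 7 decimal places can drop up to a full unit in the last place, so the longitude may be off by as much as 1e-07°.
Parallels shrink by cos φ, so at 64.4148° a degree of longitude is 111000 × 0.4319 ≈ 47935.7 m.
So at most 1e-07° × 47935.7 ≈ 0.00479357 m east–west.
That is 0.00479357 m = 0.47936 cm.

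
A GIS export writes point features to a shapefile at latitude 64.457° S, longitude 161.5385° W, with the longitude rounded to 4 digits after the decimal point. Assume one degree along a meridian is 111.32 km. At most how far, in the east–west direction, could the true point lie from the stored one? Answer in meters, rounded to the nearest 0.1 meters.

Rounding to 4 decimal places leaves the longitude within ±5e-05° of the true value.
Parallels shrink by cos φ, so at 64.457° a degree of longitude is 111320 × 0.4312 ≈ 47999.9 m.
So at most 5e-05° × 47999.9 ≈ 2.39999 m east–west.

2.4 meters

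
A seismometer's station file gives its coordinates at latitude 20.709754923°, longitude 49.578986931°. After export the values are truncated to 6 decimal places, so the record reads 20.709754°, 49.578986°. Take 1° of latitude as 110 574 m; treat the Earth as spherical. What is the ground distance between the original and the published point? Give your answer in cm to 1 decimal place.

The latitude changed by +0.000000923° and the longitude by +0.000000931°.
North–south shift: 0.000000923 × 110574 = 0.10206 m.
E–W at 20.7098°: 0.000000931° × 110574 × cos 20.7098° = 0.000000931 × 110574 × 0.9354 ≈ 0.0962925 m.
Distance: √(0.10206² + 0.0962925²) ≈ 0.140316 m.
That is 0.140316 m = 14.032 cm.

14.0 cm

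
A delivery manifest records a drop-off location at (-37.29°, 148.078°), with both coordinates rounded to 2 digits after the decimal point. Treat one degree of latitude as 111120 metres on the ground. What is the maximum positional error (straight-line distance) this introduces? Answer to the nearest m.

710 m

Rounding to 2 decimal places leaves each coordinate within ±0.005° of the true value.
N–S: 0.005° × 111120 m/° = 555.6 m.
East–west component at 37.29°: 0.005° × 111120 × cos 37.29° ≈ 0.005 × 88404.8 ≈ 442.024 m.
The two errors are perpendicular, so the maximum displacement is √(555.6² + 442.024²) ≈ 709.983 m.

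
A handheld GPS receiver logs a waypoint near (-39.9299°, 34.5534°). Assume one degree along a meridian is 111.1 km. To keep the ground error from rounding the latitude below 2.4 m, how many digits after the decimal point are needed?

5

One degree of latitude covers 111100 m.
Rounding to N decimal places gives at most 0.5 × 10⁻ᴺ degrees of error, i.e. 0.5 × 10⁻ᴺ × 111100 m.
Setting 55550 × 10⁻ᴺ ≤ 2.4 gives 10ᴺ ≥ 2.315e+04, i.e. N ≥ 4.36.
At 4 places the error can reach 5.56 m, but 5 places keeps it to 0.555 m.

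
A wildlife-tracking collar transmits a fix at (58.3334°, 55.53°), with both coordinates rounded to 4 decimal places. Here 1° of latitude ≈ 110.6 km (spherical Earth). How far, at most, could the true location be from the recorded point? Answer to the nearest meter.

6 meters

Rounding to 4 decimal places leaves each coordinate within ±5e-05° of the true value.
Latitude error → 5e-05 × 110600 = 5.53 m along the meridian.
E–W at 58.3334°: 5e-05° × 110600 × cos 58.3334° = 5e-05 × 110600 × 0.5250 ≈ 2.90312 m.
The two errors are perpendicular, so the maximum displacement is √(5.53² + 2.90312²) ≈ 6.24572 m.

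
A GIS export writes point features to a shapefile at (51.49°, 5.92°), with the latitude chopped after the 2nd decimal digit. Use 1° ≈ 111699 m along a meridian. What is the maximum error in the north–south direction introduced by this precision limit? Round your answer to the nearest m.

1117 m

Truncating at 2 decimal places can drop up to a full unit in the last place, so the latitude may be off by as much as 0.01°.
Along the meridian that is 0.01° × 111699 m/° = 1116.99 m.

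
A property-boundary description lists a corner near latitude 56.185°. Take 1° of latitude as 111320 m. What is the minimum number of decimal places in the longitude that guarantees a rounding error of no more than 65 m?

At 56.185° one degree of longitude covers 111320 × cos 56.185° ≈ 111320 × 0.5565 ≈ 61951 m.
With N decimal places the half-ulp bound is 0.5·10⁻ᴺ°, or 0.5·10⁻ᴺ × 61951 m on the ground.
Need 0.5 × 61951 × 10⁻ᴺ ≤ 65 → 10⁻ᴺ ≤ 2.098e-03, so N ≥ 2.68.
N = 2 would give 310 m (too coarse); N = 3 gives 31 m ≤ 65 m.

3 decimal places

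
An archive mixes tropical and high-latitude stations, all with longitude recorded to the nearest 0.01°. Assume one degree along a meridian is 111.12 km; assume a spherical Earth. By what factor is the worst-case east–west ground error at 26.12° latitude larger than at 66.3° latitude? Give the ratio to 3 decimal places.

2.234

Rounding to 2 decimal places leaves the longitude within ±0.005° of the true value.
At 26.12°: 0.005° × 111120 × cos 26.12° = 0.005 × 111120 × 0.8979 ≈ 498.86 m.
Error at 66.3° = 0.005° × 111120 × cos 66.3° ≈ 555.6 × 0.4019 = 223.32 m.
The ratio reduces to cos 26.12° / cos 66.3° = 0.8979/0.4019 ≈ 2.2338.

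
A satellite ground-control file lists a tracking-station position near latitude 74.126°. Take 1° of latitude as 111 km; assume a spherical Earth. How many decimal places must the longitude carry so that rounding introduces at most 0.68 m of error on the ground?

At 74.126° one degree of longitude covers 111000 × cos 74.126° ≈ 111000 × 0.2735 ≈ 30361 m.
Rounding to N decimal places gives at most 0.5 × 10⁻ᴺ degrees of error, i.e. 0.5 × 10⁻ᴺ × 30361 m.
Need 0.5 × 30361 × 10⁻ᴺ ≤ 0.68 → 10⁻ᴺ ≤ 4.479e-05, so N ≥ 4.35.
So 5 decimal places suffice (0.152 m); 4 would allow up to 1.52 m.

5 decimal places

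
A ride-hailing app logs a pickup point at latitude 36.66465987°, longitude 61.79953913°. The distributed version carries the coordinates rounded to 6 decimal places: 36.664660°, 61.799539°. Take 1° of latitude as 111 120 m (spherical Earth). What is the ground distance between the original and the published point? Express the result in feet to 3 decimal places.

The latitude changed by -0.00000013° and the longitude by +0.00000013°.
North–south shift: -0.00000013 × 111120 = -0.0144456 m.
East–west at this latitude: 0.00000013° × 111120 × cos 36.6647° ≈ 0.00000013 × 89134.3 = 0.0115875 m.
Combined displacement = (0.0144456² + 0.0115875²)^½ ≈ 0.0185188 m.
Converting: 0.0185188 m × 3.2808 ft/m ≈ 0.060757 ft.

0.061 feet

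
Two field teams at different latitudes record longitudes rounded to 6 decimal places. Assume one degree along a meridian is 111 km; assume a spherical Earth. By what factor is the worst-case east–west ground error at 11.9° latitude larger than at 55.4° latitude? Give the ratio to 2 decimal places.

1.72

Rounding to 6 decimal places leaves the longitude within ±5e-07° of the true value.
At 11.9°: 5e-07° × 111000 × cos 11.9° = 5e-07 × 111000 × 0.9785 ≈ 0.054307 m.
Error at 55.4° = 5e-07° × 111000 × cos 55.4° ≈ 0.0555 × 0.5678 = 0.031515 m.
Ratio: 0.054307 / 0.031515 = cos 11.9° / cos 55.4° ≈ 1.7232.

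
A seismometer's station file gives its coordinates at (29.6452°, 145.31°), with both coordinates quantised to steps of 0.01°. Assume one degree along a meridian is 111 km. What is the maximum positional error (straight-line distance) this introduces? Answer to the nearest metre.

With a 0.01° grid the true value lies within half a step, ±0.01°/2 = ±0.005°, of the stored one.
North–south component: 0.005° × 111000 = 555 m.
Longitude error → 0.005 × 111000 × cos 29.6452° = 0.005 × 111000 × 0.8691 ≈ 482.353 m.
Combining orthogonally: (555² + 482.353²)^½ ≈ 735.316 m.

735 metres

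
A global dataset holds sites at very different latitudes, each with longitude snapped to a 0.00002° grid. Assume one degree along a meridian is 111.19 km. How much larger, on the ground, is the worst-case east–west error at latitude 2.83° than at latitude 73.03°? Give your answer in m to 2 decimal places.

With a 0.00002° grid the true value lies within half a step, ±0.00002°/2 = ±1e-05°, of the stored one.
Error at 2.83° = 1e-05° × 111190 × cos 2.83° ≈ 1.1119 × 0.9988 = 1.1105 m.
At 73.03°: 1e-05° × 111190 × cos 73.03° = 1e-05 × 111190 × 0.2919 ≈ 0.32453 m.
So the lower-latitude error exceeds the higher by 1.1105 − 0.32453 = 0.78601 m.

0.79 m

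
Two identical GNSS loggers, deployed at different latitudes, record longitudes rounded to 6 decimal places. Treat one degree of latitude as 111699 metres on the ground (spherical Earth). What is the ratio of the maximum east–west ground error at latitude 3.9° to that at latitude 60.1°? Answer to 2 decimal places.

2.00

Rounding to 6 decimal places leaves the longitude within ±5e-07° of the true value.
At 3.9°: 5e-07° × 111699 × cos 3.9° = 5e-07 × 111699 × 0.9977 ≈ 0.05572 m.
At 60.1°: 5e-07° × 111699 × cos 60.1° = 5e-07 × 111699 × 0.4985 ≈ 0.02784 m.
Ratio: 0.05572 / 0.02784 = cos 3.9° / cos 60.1° ≈ 2.0014.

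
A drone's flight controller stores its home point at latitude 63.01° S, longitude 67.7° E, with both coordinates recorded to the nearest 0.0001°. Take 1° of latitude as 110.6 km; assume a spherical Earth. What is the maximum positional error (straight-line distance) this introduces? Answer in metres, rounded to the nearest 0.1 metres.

Rounding to 4 decimal places leaves each coordinate within ±5e-05° of the true value.
Latitude error → 5e-05 × 110600 = 5.53 m along the meridian.
E–W at 63.01°: 5e-05° × 110600 × cos 63.01° = 5e-05 × 110600 × 0.4538 ≈ 2.50971 m.
The two errors are perpendicular, so the maximum displacement is √(5.53² + 2.50971²) ≈ 6.07285 m.

6.1 metres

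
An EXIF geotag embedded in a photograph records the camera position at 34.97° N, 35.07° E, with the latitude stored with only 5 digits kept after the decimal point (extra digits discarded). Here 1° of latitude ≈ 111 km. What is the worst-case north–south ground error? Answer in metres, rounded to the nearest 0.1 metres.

Truncating at 5 decimal places can drop up to a full unit in the last place, so the latitude may be off by as much as 1e-05°.
North–south distance: 1e-05° × 111000 m/° = 1.11 m.

1.1 metres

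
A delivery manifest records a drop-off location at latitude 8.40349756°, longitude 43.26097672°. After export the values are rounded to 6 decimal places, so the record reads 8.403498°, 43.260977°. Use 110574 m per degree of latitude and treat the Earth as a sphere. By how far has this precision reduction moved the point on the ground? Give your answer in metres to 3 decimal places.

Δlat = 8.40349756 − 8.403498 = -0.00000044°; Δlon = 43.26097672 − 43.260977 = -0.00000028°.
N–S: -0.00000044° × 110574 m/° = -0.0486526 m.
East–west at this latitude: -0.00000028° × 110574 × cos 8.4035° ≈ -0.00000028 × 109387 = -0.0306283 m.
Distance: √(0.0486526² + 0.0306283²) ≈ 0.0574906 m.

0.057 metres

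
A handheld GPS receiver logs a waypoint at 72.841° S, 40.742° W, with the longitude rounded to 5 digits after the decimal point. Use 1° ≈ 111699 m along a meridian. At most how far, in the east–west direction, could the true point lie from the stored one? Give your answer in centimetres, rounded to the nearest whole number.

Rounding to 5 decimal places leaves the longitude within ±5e-06° of the true value.
At latitude 72.841° a degree of longitude spans 111699 m × cos 72.841° = 111699 × 0.2950 ≈ 32953.9 m.
So at most 5e-06° × 32953.9 ≈ 0.16477 m east–west.
That is 0.16477 m = 16.477 cm.

16 centimetres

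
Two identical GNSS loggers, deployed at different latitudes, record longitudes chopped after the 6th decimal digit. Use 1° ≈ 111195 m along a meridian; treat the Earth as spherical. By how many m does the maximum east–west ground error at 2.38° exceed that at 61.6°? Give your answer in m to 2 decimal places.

Truncating at 6 decimal places can drop up to a full unit in the last place, so the longitude may be off by as much as 1e-06°.
At 2.38°: 1e-06° × 111195 × cos 2.38° = 1e-06 × 111195 × 0.9991 ≈ 0.1111 m.
Error at 61.6° = 1e-06° × 111195 × cos 61.6° ≈ 0.11119 × 0.4756 = 0.052887 m.
So the lower-latitude error exceeds the higher by 0.1111 − 0.052887 = 0.058212 m.

0.06 m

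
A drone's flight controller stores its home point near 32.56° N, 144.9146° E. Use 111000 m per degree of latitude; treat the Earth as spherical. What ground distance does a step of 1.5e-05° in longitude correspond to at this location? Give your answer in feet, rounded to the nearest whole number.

One degree of longitude here spans 111000 × cos 32.56° = 111000 × 0.8428 ≈ 93553.9 m; 1.5e-05° of that is 1.40331 m.
Converting: 1.40331 m × 3.2808 ft/m ≈ 4.604 ft.

5 feet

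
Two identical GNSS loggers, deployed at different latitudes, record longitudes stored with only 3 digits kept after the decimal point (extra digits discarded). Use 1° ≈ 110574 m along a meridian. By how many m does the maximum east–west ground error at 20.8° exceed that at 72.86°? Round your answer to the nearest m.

Truncating at 3 decimal places can drop up to a full unit in the last place, so the longitude may be off by as much as 0.001°.
At 20.8°: 0.001° × 110574 × cos 20.8° = 0.001 × 110574 × 0.9348 ≈ 103.37 m.
At 72.86°: 0.001° × 110574 × cos 72.86° = 0.001 × 110574 × 0.2947 ≈ 32.587 m.
So the lower-latitude error exceeds the higher by 103.37 − 32.587 = 70.78 m.

71 m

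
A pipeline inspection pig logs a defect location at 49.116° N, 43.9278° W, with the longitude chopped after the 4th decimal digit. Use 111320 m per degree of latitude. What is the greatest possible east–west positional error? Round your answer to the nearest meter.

Truncating at 4 decimal places can drop up to a full unit in the last place, so the longitude may be off by as much as 0.0001°.
One degree of longitude at 49.116° is 111320 × cos 49.116° ≈ 111320 × 0.6545 = 72862.2 m.
Maximum E–W displacement: 0.0001 × 72862.2 = 7.28622 m.

7 meters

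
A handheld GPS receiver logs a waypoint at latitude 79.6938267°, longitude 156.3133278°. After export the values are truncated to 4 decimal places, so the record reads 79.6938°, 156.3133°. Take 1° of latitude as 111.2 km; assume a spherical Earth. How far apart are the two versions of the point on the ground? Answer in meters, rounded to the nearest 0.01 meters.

3.02 meters

Δlat = 79.6938267 − 79.6938 = +0.0000267°; Δlon = 156.3133278 − 156.3133 = +0.0000278°.
N–S: 0.0000267° × 111200 m/° = 2.96904 m.
E–W at 79.6938°: 0.0000278° × 111200 × cos 79.6938° = 0.0000278 × 111200 × 0.1789 ≈ 0.553071 m.
Combined displacement = (2.96904² + 0.553071²)^½ ≈ 3.02011 m.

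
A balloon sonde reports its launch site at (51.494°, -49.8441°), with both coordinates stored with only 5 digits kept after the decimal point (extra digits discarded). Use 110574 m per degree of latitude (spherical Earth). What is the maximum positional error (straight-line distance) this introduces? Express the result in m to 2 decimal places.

1.30 m

Truncating at 5 decimal places can drop up to a full unit in the last place, so each coordinate may be off by as much as 1e-05°.
North–south component: 1e-05° × 110574 = 1.10574 m.
Longitude error → 1e-05 × 110574 × cos 51.494° = 1e-05 × 110574 × 0.6226 ≈ 0.68843 m.
Combining orthogonally: (1.10574² + 0.68843²)^½ ≈ 1.30253 m.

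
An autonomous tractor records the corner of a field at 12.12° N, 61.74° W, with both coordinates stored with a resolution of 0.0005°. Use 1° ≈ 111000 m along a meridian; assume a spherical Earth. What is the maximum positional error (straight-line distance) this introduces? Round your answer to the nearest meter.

With a 0.0005° grid the true value lies within half a step, ±0.0005°/2 = ±0.00025°, of the stored one.
N–S: 0.00025° × 111000 m/° = 27.75 m.
East–west component at 12.12°: 0.00025° × 111000 × cos 12.12° ≈ 0.00025 × 108526 ≈ 27.1315 m.
Combining orthogonally: (27.75² + 27.1315²)^½ ≈ 38.8095 m.

39 meters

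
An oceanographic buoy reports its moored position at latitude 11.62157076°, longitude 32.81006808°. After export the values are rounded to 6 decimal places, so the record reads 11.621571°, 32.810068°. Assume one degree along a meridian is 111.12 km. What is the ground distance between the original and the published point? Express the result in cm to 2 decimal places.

2.81 cm

Δlat = 11.62157076 − 11.621571 = -0.00000024°; Δlon = 32.81006808 − 32.810068 = +0.00000008°.
N–S: -0.00000024° × 111120 m/° = -0.0266688 m.
E–W at 11.6216°: 0.00000008° × 111120 × cos 11.6216° = 0.00000008 × 111120 × 0.9795 ≈ 0.00870736 m.
Hypotenuse of the two orthogonal shifts: √(0.0266688² + 0.00870736²) = 0.0280543 m.
That is 0.0280543 m = 2.8054 cm.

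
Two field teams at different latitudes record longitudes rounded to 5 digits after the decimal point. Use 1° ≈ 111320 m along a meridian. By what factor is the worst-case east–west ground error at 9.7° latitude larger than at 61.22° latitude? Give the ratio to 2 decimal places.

2.05

Rounding to 5 decimal places leaves the longitude within ±5e-06° of the true value.
Error at 9.7° = 5e-06° × 111320 × cos 9.7° ≈ 0.5566 × 0.9857 = 0.54864 m.
At 61.22°: 5e-06° × 111320 × cos 61.22° = 5e-06 × 111320 × 0.4814 ≈ 0.26797 m.
The ratio reduces to cos 9.7° / cos 61.22° = 0.9857/0.4814 ≈ 2.0474.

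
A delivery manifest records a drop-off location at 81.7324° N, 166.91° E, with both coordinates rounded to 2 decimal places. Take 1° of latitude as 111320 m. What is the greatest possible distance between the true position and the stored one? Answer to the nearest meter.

562 meters

Rounding to 2 decimal places leaves each coordinate within ±0.005° of the true value.
North–south component: 0.005° × 111320 = 556.6 m.
East–west component at 81.7324°: 0.005° × 111320 × cos 81.7324° ≈ 0.005 × 16007.4 ≈ 80.0372 m.
The two errors are perpendicular, so the maximum displacement is √(556.6² + 80.0372²) ≈ 562.325 m.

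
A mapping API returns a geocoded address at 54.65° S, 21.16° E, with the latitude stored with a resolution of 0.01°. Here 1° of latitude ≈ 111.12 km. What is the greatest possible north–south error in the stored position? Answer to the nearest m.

With a 0.01° grid the true value lies within half a step, ±0.01°/2 = ±0.005°, of the stored one.
So the N–S error is at most 0.005 × 111120 = 555.6 m.

556 m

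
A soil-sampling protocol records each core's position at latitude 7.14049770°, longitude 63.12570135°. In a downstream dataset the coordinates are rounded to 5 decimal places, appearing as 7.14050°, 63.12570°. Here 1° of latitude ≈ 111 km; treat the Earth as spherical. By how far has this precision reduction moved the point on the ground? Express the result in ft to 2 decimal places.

Δlat = 7.14049770 − 7.14050 = -0.00000230°; Δlon = 63.12570135 − 63.12570 = +0.00000135°.
N–S: -0.00000230° × 111000 m/° = -0.2553 m.
East–west at this latitude: 0.00000135° × 111000 × cos 7.1405° ≈ 0.00000135 × 110139 = 0.148688 m.
Hypotenuse of the two orthogonal shifts: √(0.2553² + 0.148688²) = 0.295442 m.
Converting: 0.295442 m × 3.2808 ft/m ≈ 0.9693 ft.

0.97 ft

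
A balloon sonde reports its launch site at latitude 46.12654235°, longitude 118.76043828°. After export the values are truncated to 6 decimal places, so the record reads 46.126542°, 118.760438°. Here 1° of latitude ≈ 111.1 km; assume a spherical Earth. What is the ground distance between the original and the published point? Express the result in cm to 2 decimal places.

Δlat = 46.12654235 − 46.126542 = +0.00000035°; Δlon = 118.76043828 − 118.760438 = +0.00000028°.
N–S: 0.00000035° × 111100 m/° = 0.038885 m.
East–west at this latitude: 0.00000028° × 111100 × cos 46.1265° ≈ 0.00000028 × 76999.9 = 0.02156 m.
Combined displacement = (0.038885² + 0.02156²)^½ ≈ 0.0444621 m.
That is 0.0444621 m = 4.4462 cm.

4.45 cm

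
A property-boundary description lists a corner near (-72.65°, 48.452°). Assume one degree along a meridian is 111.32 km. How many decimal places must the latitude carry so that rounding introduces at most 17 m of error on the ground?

4 decimal places

One degree of latitude covers 111320 m.
Rounding to N decimal places gives at most 0.5 × 10⁻ᴺ degrees of error, i.e. 0.5 × 10⁻ᴺ × 111320 m.
Need 0.5 × 111320 × 10⁻ᴺ ≤ 17 → 10⁻ᴺ ≤ 3.054e-04, so N ≥ 3.52.
So 4 decimal places suffice (5.57 m); 3 would allow up to 55.7 m.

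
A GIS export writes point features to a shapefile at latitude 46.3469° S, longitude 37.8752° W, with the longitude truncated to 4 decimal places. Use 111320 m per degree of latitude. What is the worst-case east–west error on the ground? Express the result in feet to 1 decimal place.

Truncating at 4 decimal places can drop up to a full unit in the last place, so the longitude may be off by as much as 0.0001°.
One degree of longitude at 46.3469° is 111320 × cos 46.3469° ≈ 111320 × 0.6903 = 76843.1 m.
So at most 0.0001° × 76843.1 ≈ 7.68431 m east–west.
In feet: 7.68431 m ÷ 0.3048 ≈ 25.211 ft.

25.2 feet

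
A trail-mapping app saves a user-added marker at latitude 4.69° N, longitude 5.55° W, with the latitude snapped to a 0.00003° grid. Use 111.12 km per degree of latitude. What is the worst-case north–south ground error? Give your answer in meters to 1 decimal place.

With a 0.00003° grid the true value lies within half a step, ±0.00003°/2 = ±1.5e-05°, of the stored one.
Along the meridian that is 1.5e-05° × 111120 m/° = 1.6668 m.

1.7 meters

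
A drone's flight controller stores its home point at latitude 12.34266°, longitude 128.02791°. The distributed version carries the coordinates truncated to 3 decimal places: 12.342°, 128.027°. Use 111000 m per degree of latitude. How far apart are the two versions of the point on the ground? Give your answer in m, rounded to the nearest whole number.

The latitude changed by +0.00066° and the longitude by +0.00091°.
North–south shift: 0.00066 × 111000 = 73.26 m.
E–W at 12.342°: 0.00091° × 111000 × cos 12.342° = 0.00091 × 111000 × 0.9769 ≈ 98.6756 m.
Hypotenuse of the two orthogonal shifts: √(73.26² + 98.6756²) = 122.898 m.

123 m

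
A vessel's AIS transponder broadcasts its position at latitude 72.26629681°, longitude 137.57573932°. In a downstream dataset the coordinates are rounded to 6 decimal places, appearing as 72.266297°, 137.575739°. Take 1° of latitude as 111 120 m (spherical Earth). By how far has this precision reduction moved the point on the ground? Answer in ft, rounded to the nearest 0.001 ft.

The latitude changed by -0.00000019° and the longitude by +0.00000032°.
North–south shift: -0.00000019 × 111120 = -0.0211128 m.
E–W at 72.2663°: 0.00000032° × 111120 × cos 72.2663° = 0.00000032 × 111120 × 0.3046 ≈ 0.0108309 m.
Distance: √(0.0211128² + 0.0108309²) ≈ 0.0237288 m.
Converting: 0.0237288 m × 3.2808 ft/m ≈ 0.077851 ft.

0.078 ft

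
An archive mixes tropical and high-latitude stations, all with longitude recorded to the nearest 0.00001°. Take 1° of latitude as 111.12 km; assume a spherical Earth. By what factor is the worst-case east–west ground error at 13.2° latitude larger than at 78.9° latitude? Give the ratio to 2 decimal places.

5.06

Rounding to 5 decimal places leaves the longitude within ±5e-06° of the true value.
At 13.2°: 5e-06° × 111120 × cos 13.2° = 5e-06 × 111120 × 0.9736 ≈ 0.54092 m.
Error at 78.9° = 5e-06° × 111120 × cos 78.9° ≈ 0.5556 × 0.1925 = 0.10697 m.
Ratio: 0.54092 / 0.10697 = cos 13.2° / cos 78.9° ≈ 5.0570.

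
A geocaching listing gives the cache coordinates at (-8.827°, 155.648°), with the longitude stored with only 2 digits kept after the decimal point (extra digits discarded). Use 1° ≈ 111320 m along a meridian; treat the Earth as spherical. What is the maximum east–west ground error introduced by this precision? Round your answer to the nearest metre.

Truncating at 2 decimal places can drop up to a full unit in the last place, so the longitude may be off by as much as 0.01°.
One degree of longitude at 8.827° is 111320 × cos 8.827° ≈ 111320 × 0.9882 = 110002 m.
East–west error: 0.01° × 110002 m/° ≈ 1100.02 m.

1100 metres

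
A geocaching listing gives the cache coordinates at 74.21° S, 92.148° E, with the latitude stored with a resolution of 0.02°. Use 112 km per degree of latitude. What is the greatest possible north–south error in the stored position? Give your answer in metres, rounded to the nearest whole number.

1120 metres

With a 0.02° grid the true value lies within half a step, ±0.02°/2 = ±0.01°, of the stored one.
North–south distance: 0.01° × 112000 m/° = 1120 m.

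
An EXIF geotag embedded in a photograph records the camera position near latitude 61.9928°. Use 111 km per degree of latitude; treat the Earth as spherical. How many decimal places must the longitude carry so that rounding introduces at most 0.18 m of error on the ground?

At 61.9928° one degree of longitude covers 111000 × cos 61.9928° ≈ 111000 × 0.4696 ≈ 52123.7 m.
N decimal places → at most half a unit in the last place, 0.5 × 10⁻ᴺ° = 52123.7/2 × 10⁻ᴺ m.
Need 0.5 × 52123.7 × 10⁻ᴺ ≤ 0.18 → 10⁻ᴺ ≤ 6.907e-06, so N ≥ 5.16.
N = 5 would give 0.261 m (too coarse); N = 6 gives 0.0261 m ≤ 0.18 m.

6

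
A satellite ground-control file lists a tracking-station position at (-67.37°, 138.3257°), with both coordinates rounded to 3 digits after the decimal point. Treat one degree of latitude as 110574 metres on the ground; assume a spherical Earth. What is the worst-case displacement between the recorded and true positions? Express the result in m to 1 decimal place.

59.2 m

Rounding to 3 decimal places leaves each coordinate within ±0.0005° of the true value.
N–S: 0.0005° × 110574 m/° = 55.287 m.
Longitude error → 0.0005 × 110574 × cos 67.37° = 0.0005 × 110574 × 0.3848 ≈ 21.2733 m.
Worst case both components are at the extreme and orthogonal: √(55.287² + 21.2733²) ≈ 59.2385 m.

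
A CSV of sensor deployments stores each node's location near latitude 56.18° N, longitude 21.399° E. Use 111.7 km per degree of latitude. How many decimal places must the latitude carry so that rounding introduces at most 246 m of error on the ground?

One degree of latitude covers 111700 m.
N decimal places → at most half a unit in the last place, 0.5 × 10⁻ᴺ° = 111700/2 × 10⁻ᴺ m.
Need 0.5 × 111700 × 10⁻ᴺ ≤ 246 → 10⁻ᴺ ≤ 4.405e-03, so N ≥ 2.36.
N = 2 would give 558 m (too coarse); N = 3 gives 55.9 m ≤ 246 m.

3 decimal places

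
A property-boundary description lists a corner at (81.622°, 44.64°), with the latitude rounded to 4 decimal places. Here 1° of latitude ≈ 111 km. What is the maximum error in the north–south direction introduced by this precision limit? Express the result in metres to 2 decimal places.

Rounding to 4 decimal places leaves the latitude within ±5e-05° of the true value.
So the N–S error is at most 5e-05 × 111000 = 5.55 m.

5.55 metres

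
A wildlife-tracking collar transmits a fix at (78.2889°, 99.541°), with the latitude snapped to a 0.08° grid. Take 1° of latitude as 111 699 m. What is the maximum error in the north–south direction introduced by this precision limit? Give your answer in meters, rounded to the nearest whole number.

4468 meters

With a 0.08° grid the true value lies within half a step, ±0.08°/2 = ±0.04°, of the stored one.
Along the meridian that is 0.04° × 111699 m/° = 4467.96 m.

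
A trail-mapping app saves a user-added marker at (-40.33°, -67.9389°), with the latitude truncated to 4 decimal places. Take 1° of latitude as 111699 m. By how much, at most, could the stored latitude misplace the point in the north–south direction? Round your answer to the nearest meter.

Truncating at 4 decimal places can drop up to a full unit in the last place, so the latitude may be off by as much as 0.0001°.
Along the meridian that is 0.0001° × 111699 m/° = 11.1699 m.

11 meters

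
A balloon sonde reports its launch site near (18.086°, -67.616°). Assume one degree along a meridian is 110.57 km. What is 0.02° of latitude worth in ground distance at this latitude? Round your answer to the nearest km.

Along a meridian 0.02° is 0.02 × 110570 = 2211.4 m.
That is 2211.4 m = 2.2114 km.

2 km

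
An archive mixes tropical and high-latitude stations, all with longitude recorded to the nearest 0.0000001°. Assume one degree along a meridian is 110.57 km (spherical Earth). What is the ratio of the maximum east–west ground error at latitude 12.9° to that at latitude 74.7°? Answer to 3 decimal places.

Rounding to 7 decimal places leaves the longitude within ±5e-08° of the true value.
At 12.9°: 5e-08° × 110570 × cos 12.9° = 5e-08 × 110570 × 0.9748 ≈ 0.005389 m.
At 74.7°: 5e-08° × 110570 × cos 74.7° = 5e-08 × 110570 × 0.2639 ≈ 0.0014588 m.
Ratio: 0.005389 / 0.0014588 = cos 12.9° / cos 74.7° ≈ 3.6941.

3.694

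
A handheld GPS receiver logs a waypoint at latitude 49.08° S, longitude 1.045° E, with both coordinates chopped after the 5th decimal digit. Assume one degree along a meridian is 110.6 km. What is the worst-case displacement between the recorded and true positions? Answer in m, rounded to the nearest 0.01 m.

1.32 m

Truncating at 5 decimal places can drop up to a full unit in the last place, so each coordinate may be off by as much as 1e-05°.
North–south component: 1e-05° × 110600 = 1.106 m.
East–west component at 49.08°: 1e-05° × 110600 × cos 49.08° ≈ 1e-05 × 72443.5 ≈ 0.724435 m.
Combining orthogonally: (1.106² + 0.724435²)^½ ≈ 1.32214 m.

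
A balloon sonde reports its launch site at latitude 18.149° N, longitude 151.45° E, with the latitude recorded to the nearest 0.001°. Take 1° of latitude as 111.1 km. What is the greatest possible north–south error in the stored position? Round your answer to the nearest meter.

56 meters

Rounding to 3 decimal places leaves the latitude within ±0.0005° of the true value.
North–south distance: 0.0005° × 111100 m/° = 55.55 m.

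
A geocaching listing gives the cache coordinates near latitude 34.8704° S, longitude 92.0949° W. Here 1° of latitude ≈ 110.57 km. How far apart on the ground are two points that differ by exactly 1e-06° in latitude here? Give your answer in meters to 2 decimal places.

Along a meridian 1e-06° is 1e-06 × 110570 = 0.11057 m.

0.11 meters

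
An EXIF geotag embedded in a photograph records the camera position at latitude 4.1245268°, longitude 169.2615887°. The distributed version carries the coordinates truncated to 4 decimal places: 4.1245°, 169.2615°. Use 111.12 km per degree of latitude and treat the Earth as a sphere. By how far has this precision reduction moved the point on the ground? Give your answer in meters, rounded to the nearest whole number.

The latitude changed by +0.0000268° and the longitude by +0.0000887°.
North–south shift: 0.0000268 × 111120 = 2.97802 m.
E–W at 4.1245°: 0.0000887° × 111120 × cos 4.1245° = 0.0000887 × 111120 × 0.9974 ≈ 9.83082 m.
Hypotenuse of the two orthogonal shifts: √(2.97802² + 9.83082²) = 10.272 m.

10 meters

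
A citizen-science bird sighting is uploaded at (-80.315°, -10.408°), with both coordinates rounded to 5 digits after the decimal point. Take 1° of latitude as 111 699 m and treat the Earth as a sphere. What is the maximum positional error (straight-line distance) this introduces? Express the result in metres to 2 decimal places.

0.57 metres

Rounding to 5 decimal places leaves each coordinate within ±5e-06° of the true value.
Latitude error → 5e-06 × 111699 = 0.558495 m along the meridian.
Longitude error → 5e-06 × 111699 × cos 80.315° = 5e-06 × 111699 × 0.1682 ≈ 0.0939563 m.
Worst case both components are at the extreme and orthogonal: √(0.558495² + 0.0939563²) ≈ 0.566343 m.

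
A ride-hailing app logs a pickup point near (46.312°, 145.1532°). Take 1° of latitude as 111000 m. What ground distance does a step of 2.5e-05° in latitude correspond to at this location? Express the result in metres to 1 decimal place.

Along a meridian 2.5e-05° is 2.5e-05 × 111000 = 2.775 m.

2.8 metres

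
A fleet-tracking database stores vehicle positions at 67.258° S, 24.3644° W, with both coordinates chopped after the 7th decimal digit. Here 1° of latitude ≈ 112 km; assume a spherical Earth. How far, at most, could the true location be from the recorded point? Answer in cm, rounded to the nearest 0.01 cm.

1.20 cm

Truncating at 7 decimal places can drop up to a full unit in the last place, so each coordinate may be off by as much as 1e-07°.
Latitude error → 1e-07 × 112000 = 0.0112 m along the meridian.
East–west component at 67.258°: 1e-07° × 112000 × cos 67.258° ≈ 1e-07 × 43297.2 ≈ 0.00432972 m.
The two errors are perpendicular, so the maximum displacement is √(0.0112² + 0.00432972²) ≈ 0.0120078 m.
That is 0.0120078 m = 1.2008 cm.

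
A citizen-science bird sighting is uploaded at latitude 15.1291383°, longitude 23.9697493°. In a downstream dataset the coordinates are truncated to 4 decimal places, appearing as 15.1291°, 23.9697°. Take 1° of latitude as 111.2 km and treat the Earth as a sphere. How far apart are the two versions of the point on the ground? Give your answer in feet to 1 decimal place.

The latitude changed by +0.0000383° and the longitude by +0.0000493°.
N–S: 0.0000383° × 111200 m/° = 4.25896 m.
E–W at 15.1291°: 0.0000493° × 111200 × cos 15.1291° = 0.0000493 × 111200 × 0.9653 ≈ 5.29215 m.
Distance: √(4.25896² + 5.29215²) ≈ 6.79305 m.
Converting: 6.79305 m × 3.2808 ft/m ≈ 22.287 ft.

22.3 feet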